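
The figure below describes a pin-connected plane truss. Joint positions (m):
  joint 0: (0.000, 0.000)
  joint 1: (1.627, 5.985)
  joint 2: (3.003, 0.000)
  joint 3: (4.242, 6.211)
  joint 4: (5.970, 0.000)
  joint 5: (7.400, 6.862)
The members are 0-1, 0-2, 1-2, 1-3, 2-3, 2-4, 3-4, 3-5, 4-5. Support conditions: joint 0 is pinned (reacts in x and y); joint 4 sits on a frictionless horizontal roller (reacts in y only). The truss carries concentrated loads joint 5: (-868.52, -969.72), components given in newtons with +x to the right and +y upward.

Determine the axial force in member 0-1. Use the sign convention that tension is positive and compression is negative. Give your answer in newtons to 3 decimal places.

-793.811

N=6 nodes, M=9 members, R=3 reactions → 2N=12, M+R=12
member 0 (0-1): L=6.2022, (cx,cy)=(0.2623,0.9650)
member 1 (0-2): L=3.0030, (cx,cy)=(1.0000,0.0000)
member 2 (1-2): L=6.1411, (cx,cy)=(0.2241,-0.9746)
member 3 (1-3): L=2.6247, (cx,cy)=(0.9963,0.0861)
member 4 (2-3): L=6.3334, (cx,cy)=(0.1956,0.9807)
member 5 (2-4): L=2.9670, (cx,cy)=(1.0000,0.0000)
member 6 (3-4): L=6.4469, (cx,cy)=(0.2680,-0.9634)
member 7 (3-5): L=3.2244, (cx,cy)=(0.9794,0.2019)
member 8 (4-5): L=7.0094, (cx,cy)=(0.2040,0.9790)
solve A·x = −loads:
  F[0-1] = -793.8106 N (compression)
  F[0-2] = -660.2828 N (compression)
  F[1-2] = +752.5752 N (tension)
  F[1-3] = -378.2660 N (compression)
  F[2-3] = -747.8918 N (compression)
  F[2-4] = -345.3485 N (compression)
  F[3-4] = +646.1046 N (tension)
  F[3-5] = -710.9924 N (compression)
  F[4-5] = -843.9210 N (compression)
  Rx@0 = +868.5200 N
  Ry@0 = +766.0108 N
  Ry@4 = +203.7092 N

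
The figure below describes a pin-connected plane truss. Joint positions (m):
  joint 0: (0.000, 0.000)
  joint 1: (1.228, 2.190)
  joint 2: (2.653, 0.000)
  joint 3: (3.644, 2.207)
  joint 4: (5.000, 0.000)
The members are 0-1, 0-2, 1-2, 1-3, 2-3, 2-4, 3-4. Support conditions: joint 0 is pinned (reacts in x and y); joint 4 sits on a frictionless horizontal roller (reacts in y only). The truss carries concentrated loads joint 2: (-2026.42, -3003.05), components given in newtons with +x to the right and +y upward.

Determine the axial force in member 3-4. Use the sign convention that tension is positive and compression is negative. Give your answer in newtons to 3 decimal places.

-1870.145

N=5 nodes, M=7 members, R=3 reactions → 2N=10, M+R=10
member 0 (0-1): L=2.5108, (cx,cy)=(0.4891,0.8722)
member 1 (0-2): L=2.6530, (cx,cy)=(1.0000,0.0000)
member 2 (1-2): L=2.6128, (cx,cy)=(0.5454,-0.8382)
member 3 (1-3): L=2.4161, (cx,cy)=(1.0000,0.0070)
member 4 (2-3): L=2.4193, (cx,cy)=(0.4096,0.9123)
member 5 (2-4): L=2.3470, (cx,cy)=(1.0000,0.0000)
member 6 (3-4): L=2.5903, (cx,cy)=(0.5235,-0.8520)
solve A·x = −loads:
  F[0-1] = -1616.1160 N (compression)
  F[0-2] = -1235.9964 N (compression)
  F[1-2] = +1667.5042 N (tension)
  F[1-3] = -1699.9089 N (compression)
  F[2-3] = +1759.7947 N (tension)
  F[2-4] = +979.0101 N (tension)
  F[3-4] = -1870.1451 N (compression)
  Rx@0 = +2026.4200 N
  Ry@0 = +1409.6317 N
  Ry@4 = +1593.4183 N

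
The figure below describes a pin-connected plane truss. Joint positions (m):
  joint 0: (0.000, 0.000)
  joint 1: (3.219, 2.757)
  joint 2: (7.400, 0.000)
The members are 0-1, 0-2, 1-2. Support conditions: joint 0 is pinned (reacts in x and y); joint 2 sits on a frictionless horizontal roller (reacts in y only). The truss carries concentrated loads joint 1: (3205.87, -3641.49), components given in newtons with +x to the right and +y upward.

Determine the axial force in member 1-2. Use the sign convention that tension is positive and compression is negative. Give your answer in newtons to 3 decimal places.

-5047.141

N=3 nodes, M=3 members, R=3 reactions → 2N=6, M+R=6
member 0 (0-1): L=4.2383, (cx,cy)=(0.7595,0.6505)
member 1 (0-2): L=7.4000, (cx,cy)=(1.0000,0.0000)
member 2 (1-2): L=5.0082, (cx,cy)=(0.8348,-0.5505)
solve A·x = −loads:
  F[0-1] = -1326.7315 N (compression)
  F[0-2] = +4213.5310 N (tension)
  F[1-2] = -5047.1413 N (compression)
  Rx@0 = -3205.8700 N
  Ry@0 = +863.0387 N
  Ry@2 = +2778.4513 N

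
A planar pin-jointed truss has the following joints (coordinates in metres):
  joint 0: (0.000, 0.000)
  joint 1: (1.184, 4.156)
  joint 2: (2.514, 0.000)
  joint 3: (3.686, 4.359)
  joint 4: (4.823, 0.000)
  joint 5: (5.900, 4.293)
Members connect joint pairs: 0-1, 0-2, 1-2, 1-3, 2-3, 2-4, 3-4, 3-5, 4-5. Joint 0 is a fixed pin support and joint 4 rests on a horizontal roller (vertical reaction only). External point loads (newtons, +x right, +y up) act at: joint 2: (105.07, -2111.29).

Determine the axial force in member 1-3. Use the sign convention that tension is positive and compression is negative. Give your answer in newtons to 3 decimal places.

-597.911

N=6 nodes, M=9 members, R=3 reactions → 2N=12, M+R=12
member 0 (0-1): L=4.3214, (cx,cy)=(0.2740,0.9617)
member 1 (0-2): L=2.5140, (cx,cy)=(1.0000,0.0000)
member 2 (1-2): L=4.3636, (cx,cy)=(0.3048,-0.9524)
member 3 (1-3): L=2.5102, (cx,cy)=(0.9967,0.0809)
member 4 (2-3): L=4.5138, (cx,cy)=(0.2596,0.9657)
member 5 (2-4): L=2.3090, (cx,cy)=(1.0000,0.0000)
member 6 (3-4): L=4.5048, (cx,cy)=(0.2524,-0.9676)
member 7 (3-5): L=2.2150, (cx,cy)=(0.9996,-0.0298)
member 8 (4-5): L=4.4260, (cx,cy)=(0.2433,0.9699)
solve A·x = −loads:
  F[0-1] = -1050.9933 N (compression)
  F[0-2] = +393.0290 N (tension)
  F[1-2] = +1010.5034 N (tension)
  F[1-3] = -597.9111 N (compression)
  F[2-3] = +1189.6691 N (tension)
  F[2-4] = +287.0579 N (tension)
  F[3-4] = -1137.3369 N (compression)
  F[3-5] = +0.0000 N (tension)
  F[4-5] = -0.0000 N (compression)
  Rx@0 = -105.0700 N
  Ry@0 = +1010.7752 N
  Ry@4 = +1100.5148 N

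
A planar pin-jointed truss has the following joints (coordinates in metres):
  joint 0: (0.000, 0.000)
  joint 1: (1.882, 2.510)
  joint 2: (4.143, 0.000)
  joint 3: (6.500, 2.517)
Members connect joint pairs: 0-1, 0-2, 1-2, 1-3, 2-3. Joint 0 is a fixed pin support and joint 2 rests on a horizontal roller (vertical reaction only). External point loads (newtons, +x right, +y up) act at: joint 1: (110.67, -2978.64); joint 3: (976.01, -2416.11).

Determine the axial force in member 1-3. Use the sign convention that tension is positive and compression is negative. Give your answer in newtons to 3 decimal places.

N=4 nodes, M=5 members, R=3 reactions → 2N=8, M+R=8
member 0 (0-1): L=3.1372, (cx,cy)=(0.5999,0.8001)
member 1 (0-2): L=4.1430, (cx,cy)=(1.0000,0.0000)
member 2 (1-2): L=3.3782, (cx,cy)=(0.6693,-0.7430)
member 3 (1-3): L=4.6180, (cx,cy)=(1.0000,0.0015)
member 4 (2-3): L=3.4483, (cx,cy)=(0.6835,0.7299)
solve A·x = −loads:
  F[0-1] = +511.1945 N (tension)
  F[0-2] = +780.0154 N (tension)
  F[1-2] = -4552.7862 N (compression)
  F[1-3] = +3243.1405 N (tension)
  F[2-3] = -3316.8103 N (compression)
  Rx@0 = -1086.6800 N
  Ry@0 = -408.9947 N
  Ry@2 = +5803.7447 N

3243.141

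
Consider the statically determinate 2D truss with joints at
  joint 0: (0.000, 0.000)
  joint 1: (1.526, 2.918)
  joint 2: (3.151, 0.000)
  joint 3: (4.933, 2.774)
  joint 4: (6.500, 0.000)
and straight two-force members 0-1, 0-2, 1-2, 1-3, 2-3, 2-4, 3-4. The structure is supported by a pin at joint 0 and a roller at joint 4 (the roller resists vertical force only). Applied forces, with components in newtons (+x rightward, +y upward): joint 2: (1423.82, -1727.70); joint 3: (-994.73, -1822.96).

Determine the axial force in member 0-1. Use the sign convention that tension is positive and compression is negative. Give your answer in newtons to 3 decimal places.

-1979.548

N=5 nodes, M=7 members, R=3 reactions → 2N=10, M+R=10
member 0 (0-1): L=3.2929, (cx,cy)=(0.4634,0.8861)
member 1 (0-2): L=3.1510, (cx,cy)=(1.0000,0.0000)
member 2 (1-2): L=3.3400, (cx,cy)=(0.4865,-0.8737)
member 3 (1-3): L=3.4100, (cx,cy)=(0.9991,-0.0422)
member 4 (2-3): L=3.2971, (cx,cy)=(0.5405,0.8414)
member 5 (2-4): L=3.3490, (cx,cy)=(1.0000,0.0000)
member 6 (3-4): L=3.1860, (cx,cy)=(0.4918,-0.8707)
solve A·x = −loads:
  F[0-1] = -1979.5485 N (compression)
  F[0-2] = +1346.4461 N (tension)
  F[1-2] = +2101.6685 N (tension)
  F[1-3] = -1941.6179 N (compression)
  F[2-3] = -128.8979 N (compression)
  F[2-4] = +1014.8229 N (tension)
  F[3-4] = -2063.3190 N (compression)
  Rx@0 = -429.0900 N
  Ry@0 = +1754.1579 N
  Ry@4 = +1796.5021 N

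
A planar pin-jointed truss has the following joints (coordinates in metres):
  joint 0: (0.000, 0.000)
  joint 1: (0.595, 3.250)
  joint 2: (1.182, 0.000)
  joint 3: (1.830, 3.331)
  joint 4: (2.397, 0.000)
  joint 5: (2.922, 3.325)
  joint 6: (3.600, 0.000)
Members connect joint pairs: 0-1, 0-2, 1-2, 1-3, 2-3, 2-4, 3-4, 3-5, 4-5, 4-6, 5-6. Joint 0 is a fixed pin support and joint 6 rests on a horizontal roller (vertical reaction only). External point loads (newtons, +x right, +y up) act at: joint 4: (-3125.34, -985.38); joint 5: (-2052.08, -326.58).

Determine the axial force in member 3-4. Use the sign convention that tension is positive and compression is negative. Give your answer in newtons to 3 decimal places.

2328.172

N=7 nodes, M=11 members, R=3 reactions → 2N=14, M+R=14
member 0 (0-1): L=3.3040, (cx,cy)=(0.1801,0.9837)
member 1 (0-2): L=1.1820, (cx,cy)=(1.0000,0.0000)
member 2 (1-2): L=3.3026, (cx,cy)=(0.1777,-0.9841)
member 3 (1-3): L=1.2377, (cx,cy)=(0.9979,0.0654)
member 4 (2-3): L=3.3934, (cx,cy)=(0.1910,0.9816)
member 5 (2-4): L=1.2150, (cx,cy)=(1.0000,0.0000)
member 6 (3-4): L=3.3789, (cx,cy)=(0.1678,-0.9858)
member 7 (3-5): L=1.0920, (cx,cy)=(1.0000,-0.0055)
member 8 (4-5): L=3.3662, (cx,cy)=(0.1560,0.9878)
member 9 (4-6): L=1.2030, (cx,cy)=(1.0000,0.0000)
member 10 (5-6): L=3.3934, (cx,cy)=(0.1998,-0.9798)
solve A·x = −loads:
  F[0-1] = -2324.1072 N (compression)
  F[0-2] = -4758.8858 N (compression)
  F[1-2] = +2268.3350 N (tension)
  F[1-3] = -823.4725 N (compression)
  F[2-3] = -2274.0638 N (compression)
  F[2-4] = -3921.4659 N (compression)
  F[3-4] = +2328.1716 N (tension)
  F[3-5] = -1646.6588 N (compression)
  F[4-5] = -1326.0047 N (compression)
  F[4-6] = -198.6389 N (compression)
  F[5-6] = +994.1969 N (tension)
  Rx@0 = +5177.4200 N
  Ry@0 = +2286.1109 N
  Ry@6 = -974.1509 N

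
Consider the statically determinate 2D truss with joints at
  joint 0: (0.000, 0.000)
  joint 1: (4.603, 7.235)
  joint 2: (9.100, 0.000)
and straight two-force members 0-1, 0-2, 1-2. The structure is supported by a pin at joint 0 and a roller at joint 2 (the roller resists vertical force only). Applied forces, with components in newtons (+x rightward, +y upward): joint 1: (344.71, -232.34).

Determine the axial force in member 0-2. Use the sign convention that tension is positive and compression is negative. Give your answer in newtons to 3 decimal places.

N=3 nodes, M=3 members, R=3 reactions → 2N=6, M+R=6
member 0 (0-1): L=8.5751, (cx,cy)=(0.5368,0.8437)
member 1 (0-2): L=9.1000, (cx,cy)=(1.0000,0.0000)
member 2 (1-2): L=8.5187, (cx,cy)=(0.5279,-0.8493)
solve A·x = −loads:
  F[0-1] = +188.7436 N (tension)
  F[0-2] = +243.3953 N (tension)
  F[1-2] = -461.0654 N (compression)
  Rx@0 = -344.7100 N
  Ry@0 = -159.2466 N
  Ry@2 = +391.5866 N

243.395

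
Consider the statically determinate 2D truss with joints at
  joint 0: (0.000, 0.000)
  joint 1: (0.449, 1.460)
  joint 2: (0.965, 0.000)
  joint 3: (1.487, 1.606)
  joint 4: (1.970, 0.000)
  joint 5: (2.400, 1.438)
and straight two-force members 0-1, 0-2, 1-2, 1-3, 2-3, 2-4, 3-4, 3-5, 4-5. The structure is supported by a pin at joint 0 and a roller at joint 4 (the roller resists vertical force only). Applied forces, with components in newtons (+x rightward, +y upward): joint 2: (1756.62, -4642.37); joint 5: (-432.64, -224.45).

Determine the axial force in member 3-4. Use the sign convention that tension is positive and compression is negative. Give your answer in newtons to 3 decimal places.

-2029.480

N=6 nodes, M=9 members, R=3 reactions → 2N=12, M+R=12
member 0 (0-1): L=1.5275, (cx,cy)=(0.2939,0.9558)
member 1 (0-2): L=0.9650, (cx,cy)=(1.0000,0.0000)
member 2 (1-2): L=1.5485, (cx,cy)=(0.3332,-0.9428)
member 3 (1-3): L=1.0482, (cx,cy)=(0.9903,0.1393)
member 4 (2-3): L=1.6887, (cx,cy)=(0.3091,0.9510)
member 5 (2-4): L=1.0050, (cx,cy)=(1.0000,0.0000)
member 6 (3-4): L=1.6771, (cx,cy)=(0.2880,-0.9576)
member 7 (3-5): L=0.9283, (cx,cy)=(0.9835,-0.1810)
member 8 (4-5): L=1.5009, (cx,cy)=(0.2865,0.9581)
solve A·x = −loads:
  F[0-1] = -2756.9262 N (compression)
  F[0-2] = +2134.3725 N (tension)
  F[1-2] = +2547.3376 N (tension)
  F[1-3] = -1675.5628 N (compression)
  F[2-3] = +2356.0044 N (tension)
  F[2-4] = +498.3190 N (tension)
  F[3-4] = -2029.4799 N (compression)
  F[3-5] = -352.2767 N (compression)
  F[4-5] = -300.8109 N (compression)
  Rx@0 = -1323.9800 N
  Ry@0 = +2635.1293 N
  Ry@4 = +2231.6907 N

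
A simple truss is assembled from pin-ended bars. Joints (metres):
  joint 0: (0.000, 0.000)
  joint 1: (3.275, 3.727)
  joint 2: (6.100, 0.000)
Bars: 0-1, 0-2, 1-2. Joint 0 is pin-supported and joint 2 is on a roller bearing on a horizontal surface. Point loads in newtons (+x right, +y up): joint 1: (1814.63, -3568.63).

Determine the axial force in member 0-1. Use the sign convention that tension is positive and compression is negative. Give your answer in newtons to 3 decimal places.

-724.153

N=3 nodes, M=3 members, R=3 reactions → 2N=6, M+R=6
member 0 (0-1): L=4.9615, (cx,cy)=(0.6601,0.7512)
member 1 (0-2): L=6.1000, (cx,cy)=(1.0000,0.0000)
member 2 (1-2): L=4.6767, (cx,cy)=(0.6041,-0.7969)
solve A·x = −loads:
  F[0-1] = -724.1532 N (compression)
  F[0-2] = +2292.6342 N (tension)
  F[1-2] = -3795.3528 N (compression)
  Rx@0 = -1814.6300 N
  Ry@0 = +543.9760 N
  Ry@2 = +3024.6540 N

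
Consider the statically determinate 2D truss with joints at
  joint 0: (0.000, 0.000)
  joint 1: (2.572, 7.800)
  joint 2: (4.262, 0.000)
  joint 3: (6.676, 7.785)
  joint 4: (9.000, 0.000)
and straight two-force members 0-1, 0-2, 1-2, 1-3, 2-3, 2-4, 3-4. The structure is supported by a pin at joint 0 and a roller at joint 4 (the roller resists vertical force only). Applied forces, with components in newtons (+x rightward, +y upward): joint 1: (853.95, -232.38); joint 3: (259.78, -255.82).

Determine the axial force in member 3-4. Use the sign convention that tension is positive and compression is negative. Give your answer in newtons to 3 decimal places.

N=5 nodes, M=7 members, R=3 reactions → 2N=10, M+R=10
member 0 (0-1): L=8.2131, (cx,cy)=(0.3132,0.9497)
member 1 (0-2): L=4.2620, (cx,cy)=(1.0000,0.0000)
member 2 (1-2): L=7.9810, (cx,cy)=(0.2118,-0.9773)
member 3 (1-3): L=4.1040, (cx,cy)=(1.0000,-0.0037)
member 4 (2-3): L=8.1507, (cx,cy)=(0.2962,0.9551)
member 5 (2-4): L=4.7380, (cx,cy)=(1.0000,0.0000)
member 6 (3-4): L=8.1245, (cx,cy)=(0.2860,-0.9582)
solve A·x = −loads:
  F[0-1] = +771.5800 N (tension)
  F[0-2] = +872.1037 N (tension)
  F[1-2] = -986.0356 N (compression)
  F[1-3] = -403.5300 N (compression)
  F[2-3] = +1008.9419 N (tension)
  F[2-4] = +364.4875 N (tension)
  F[3-4] = -1274.2134 N (compression)
  Rx@0 = -1113.7300 N
  Ry@0 = -732.7703 N
  Ry@4 = +1220.9703 N

-1274.213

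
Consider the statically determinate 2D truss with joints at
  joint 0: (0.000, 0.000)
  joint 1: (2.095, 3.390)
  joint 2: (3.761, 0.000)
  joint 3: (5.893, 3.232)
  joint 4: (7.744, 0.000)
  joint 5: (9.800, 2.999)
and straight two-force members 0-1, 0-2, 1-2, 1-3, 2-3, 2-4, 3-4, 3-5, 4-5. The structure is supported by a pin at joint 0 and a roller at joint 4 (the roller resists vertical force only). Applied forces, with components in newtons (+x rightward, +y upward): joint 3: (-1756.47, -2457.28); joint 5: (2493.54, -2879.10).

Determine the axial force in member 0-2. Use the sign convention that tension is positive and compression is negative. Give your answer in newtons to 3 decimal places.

N=6 nodes, M=9 members, R=3 reactions → 2N=12, M+R=12
member 0 (0-1): L=3.9851, (cx,cy)=(0.5257,0.8507)
member 1 (0-2): L=3.7610, (cx,cy)=(1.0000,0.0000)
member 2 (1-2): L=3.7773, (cx,cy)=(0.4411,-0.8975)
member 3 (1-3): L=3.8013, (cx,cy)=(0.9991,-0.0416)
member 4 (2-3): L=3.8719, (cx,cy)=(0.5506,0.8347)
member 5 (2-4): L=3.9830, (cx,cy)=(1.0000,0.0000)
member 6 (3-4): L=3.7245, (cx,cy)=(0.4970,-0.8678)
member 7 (3-5): L=3.9139, (cx,cy)=(0.9982,-0.0595)
member 8 (4-5): L=3.6361, (cx,cy)=(0.5654,0.8248)
solve A·x = −loads:
  F[0-1] = +481.5472 N (tension)
  F[0-2] = +483.9175 N (tension)
  F[1-2] = -477.9360 N (compression)
  F[1-3] = +464.3527 N (tension)
  F[2-3] = +513.8551 N (tension)
  F[2-4] = -9.8309 N (compression)
  F[3-4] = -3598.7545 N (compression)
  F[3-5] = +4299.4953 N (tension)
  F[4-5] = -3180.3922 N (compression)
  Rx@0 = -737.0700 N
  Ry@0 = -409.6358 N
  Ry@4 = +5746.0158 N

483.917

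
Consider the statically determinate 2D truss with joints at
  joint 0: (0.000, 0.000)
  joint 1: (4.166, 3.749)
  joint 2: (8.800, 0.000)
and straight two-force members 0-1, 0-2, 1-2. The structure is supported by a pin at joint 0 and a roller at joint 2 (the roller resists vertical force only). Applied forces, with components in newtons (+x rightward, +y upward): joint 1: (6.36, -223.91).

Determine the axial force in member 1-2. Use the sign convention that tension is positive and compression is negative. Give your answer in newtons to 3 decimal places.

N=3 nodes, M=3 members, R=3 reactions → 2N=6, M+R=6
member 0 (0-1): L=5.6045, (cx,cy)=(0.7433,0.6689)
member 1 (0-2): L=8.8000, (cx,cy)=(1.0000,0.0000)
member 2 (1-2): L=5.9606, (cx,cy)=(0.7774,-0.6290)
solve A·x = −loads:
  F[0-1] = -172.2157 N (compression)
  F[0-2] = +134.3731 N (tension)
  F[1-2] = -172.8413 N (compression)
  Rx@0 = -6.3600 N
  Ry@0 = +115.1995 N
  Ry@2 = +108.7105 N

-172.841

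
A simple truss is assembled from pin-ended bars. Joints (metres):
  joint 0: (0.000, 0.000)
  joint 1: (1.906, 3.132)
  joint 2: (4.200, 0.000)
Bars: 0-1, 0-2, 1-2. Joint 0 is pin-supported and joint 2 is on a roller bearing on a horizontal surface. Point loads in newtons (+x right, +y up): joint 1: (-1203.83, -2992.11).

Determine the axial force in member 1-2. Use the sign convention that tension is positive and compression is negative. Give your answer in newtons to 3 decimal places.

N=3 nodes, M=3 members, R=3 reactions → 2N=6, M+R=6
member 0 (0-1): L=3.6664, (cx,cy)=(0.5199,0.8543)
member 1 (0-2): L=4.2000, (cx,cy)=(1.0000,0.0000)
member 2 (1-2): L=3.8822, (cx,cy)=(0.5909,-0.8067)
solve A·x = −loads:
  F[0-1] = -2963.9703 N (compression)
  F[0-2] = +337.0208 N (tension)
  F[1-2] = -570.3570 N (compression)
  Rx@0 = +1203.8300 N
  Ry@0 = +2531.9752 N
  Ry@2 = +460.1348 N

-570.357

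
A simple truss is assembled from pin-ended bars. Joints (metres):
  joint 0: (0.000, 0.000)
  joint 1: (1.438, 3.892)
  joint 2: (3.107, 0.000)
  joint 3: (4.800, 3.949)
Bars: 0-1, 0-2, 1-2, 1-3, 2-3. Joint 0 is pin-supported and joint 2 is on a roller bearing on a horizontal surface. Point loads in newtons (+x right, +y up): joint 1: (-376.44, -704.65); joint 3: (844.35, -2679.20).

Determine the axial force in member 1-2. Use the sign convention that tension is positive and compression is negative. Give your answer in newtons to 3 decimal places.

-2560.886

N=4 nodes, M=5 members, R=3 reactions → 2N=8, M+R=8
member 0 (0-1): L=4.1492, (cx,cy)=(0.3466,0.9380)
member 1 (0-2): L=3.1070, (cx,cy)=(1.0000,0.0000)
member 2 (1-2): L=4.2348, (cx,cy)=(0.3941,-0.9191)
member 3 (1-3): L=3.3625, (cx,cy)=(0.9999,0.0170)
member 4 (2-3): L=4.2966, (cx,cy)=(0.3940,0.9191)
solve A·x = −loads:
  F[0-1] = +1794.1937 N (tension)
  F[0-2] = -153.9152 N (compression)
  F[1-2] = -2560.8855 N (compression)
  F[1-3] = +2007.8468 N (tension)
  F[2-3] = -2952.0681 N (compression)
  Rx@0 = -467.9100 N
  Ry@0 = -1682.9927 N
  Ry@2 = +5066.8427 N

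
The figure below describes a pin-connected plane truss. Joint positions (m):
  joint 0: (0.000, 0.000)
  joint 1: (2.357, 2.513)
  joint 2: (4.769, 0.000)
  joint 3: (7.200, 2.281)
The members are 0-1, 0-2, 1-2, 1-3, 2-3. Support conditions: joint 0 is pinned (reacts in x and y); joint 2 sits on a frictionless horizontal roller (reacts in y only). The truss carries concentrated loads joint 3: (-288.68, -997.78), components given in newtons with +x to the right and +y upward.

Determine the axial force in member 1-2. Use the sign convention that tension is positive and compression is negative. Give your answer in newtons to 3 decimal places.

-562.547

N=4 nodes, M=5 members, R=3 reactions → 2N=8, M+R=8
member 0 (0-1): L=3.4454, (cx,cy)=(0.6841,0.7294)
member 1 (0-2): L=4.7690, (cx,cy)=(1.0000,0.0000)
member 2 (1-2): L=3.4832, (cx,cy)=(0.6925,-0.7215)
member 3 (1-3): L=4.8486, (cx,cy)=(0.9989,-0.0478)
member 4 (2-3): L=3.3336, (cx,cy)=(0.7292,0.6843)
solve A·x = −loads:
  F[0-1] = +508.0236 N (tension)
  F[0-2] = -636.2216 N (compression)
  F[1-2] = -562.5475 N (compression)
  F[1-3] = +737.9285 N (tension)
  F[2-3] = -1406.6059 N (compression)
  Rx@0 = +288.6800 N
  Ry@0 = -370.5440 N
  Ry@2 = +1368.3240 N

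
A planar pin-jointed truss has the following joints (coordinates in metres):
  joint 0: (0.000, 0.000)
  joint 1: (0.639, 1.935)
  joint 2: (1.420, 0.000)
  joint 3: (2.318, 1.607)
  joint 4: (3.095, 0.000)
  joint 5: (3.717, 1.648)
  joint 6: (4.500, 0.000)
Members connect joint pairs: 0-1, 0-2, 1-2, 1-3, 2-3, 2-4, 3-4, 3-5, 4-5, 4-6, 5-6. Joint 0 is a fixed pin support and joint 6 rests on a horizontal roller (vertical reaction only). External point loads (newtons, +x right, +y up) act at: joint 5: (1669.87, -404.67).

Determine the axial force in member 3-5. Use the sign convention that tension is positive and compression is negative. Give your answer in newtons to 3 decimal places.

N=7 nodes, M=11 members, R=3 reactions → 2N=14, M+R=14
member 0 (0-1): L=2.0378, (cx,cy)=(0.3136,0.9496)
member 1 (0-2): L=1.4200, (cx,cy)=(1.0000,0.0000)
member 2 (1-2): L=2.0867, (cx,cy)=(0.3743,-0.9273)
member 3 (1-3): L=1.7107, (cx,cy)=(0.9814,-0.1917)
member 4 (2-3): L=1.8409, (cx,cy)=(0.4878,0.8730)
member 5 (2-4): L=1.6750, (cx,cy)=(1.0000,0.0000)
member 6 (3-4): L=1.7850, (cx,cy)=(0.4353,-0.9003)
member 7 (3-5): L=1.3996, (cx,cy)=(0.9996,0.0293)
member 8 (4-5): L=1.7615, (cx,cy)=(0.3531,0.9356)
member 9 (4-6): L=1.4050, (cx,cy)=(1.0000,0.0000)
member 10 (5-6): L=1.8246, (cx,cy)=(0.4291,-0.9032)
solve A·x = −loads:
  F[0-1] = +569.8737 N (tension)
  F[0-2] = +1491.1710 N (tension)
  F[1-2] = -674.3642 N (compression)
  F[1-3] = +439.2497 N (tension)
  F[2-3] = +716.3619 N (tension)
  F[2-4] = +889.3215 N (tension)
  F[3-4] = -567.6131 N (compression)
  F[3-5] = +1028.0702 N (tension)
  F[4-5] = +546.2005 N (tension)
  F[4-6] = +449.3702 N (tension)
  F[5-6] = -1047.1261 N (compression)
  Rx@0 = -1669.8700 N
  Ry@0 = -541.1309 N
  Ry@6 = +945.8009 N

1028.070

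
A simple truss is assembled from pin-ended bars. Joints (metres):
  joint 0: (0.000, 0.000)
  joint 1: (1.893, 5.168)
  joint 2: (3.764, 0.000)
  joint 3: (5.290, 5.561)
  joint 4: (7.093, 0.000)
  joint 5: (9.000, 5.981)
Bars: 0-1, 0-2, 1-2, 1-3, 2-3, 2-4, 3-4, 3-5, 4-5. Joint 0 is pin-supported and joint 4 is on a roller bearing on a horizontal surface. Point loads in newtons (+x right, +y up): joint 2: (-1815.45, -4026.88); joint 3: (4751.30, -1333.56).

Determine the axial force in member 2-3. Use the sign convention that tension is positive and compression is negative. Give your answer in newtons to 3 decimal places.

N=6 nodes, M=9 members, R=3 reactions → 2N=12, M+R=12
member 0 (0-1): L=5.5038, (cx,cy)=(0.3439,0.9390)
member 1 (0-2): L=3.7640, (cx,cy)=(1.0000,0.0000)
member 2 (1-2): L=5.4963, (cx,cy)=(0.3404,-0.9403)
member 3 (1-3): L=3.4197, (cx,cy)=(0.9934,0.1149)
member 4 (2-3): L=5.7666, (cx,cy)=(0.2646,0.9644)
member 5 (2-4): L=3.3290, (cx,cy)=(1.0000,0.0000)
member 6 (3-4): L=5.8460, (cx,cy)=(0.3084,-0.9513)
member 7 (3-5): L=3.7337, (cx,cy)=(0.9937,0.1125)
member 8 (4-5): L=6.2777, (cx,cy)=(0.3038,0.9527)
solve A·x = −loads:
  F[0-1] = +1593.3455 N (tension)
  F[0-2] = +2387.8268 N (tension)
  F[1-2] = -1462.4835 N (compression)
  F[1-3] = +1052.8480 N (tension)
  F[2-3] = +5601.7166 N (tension)
  F[2-4] = +2223.0543 N (tension)
  F[3-4] = -7207.9535 N (compression)
  F[3-5] = -0.0000 N (compression)
  F[4-5] = -0.0000 N (compression)
  Rx@0 = -2935.8500 N
  Ry@0 = -1496.1352 N
  Ry@4 = +6856.5752 N

5601.717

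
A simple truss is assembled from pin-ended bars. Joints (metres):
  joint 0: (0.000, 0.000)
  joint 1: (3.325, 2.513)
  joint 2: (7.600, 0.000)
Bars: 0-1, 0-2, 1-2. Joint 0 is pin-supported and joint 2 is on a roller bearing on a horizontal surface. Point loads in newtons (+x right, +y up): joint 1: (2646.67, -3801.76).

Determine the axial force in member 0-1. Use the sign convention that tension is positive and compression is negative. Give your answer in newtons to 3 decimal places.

-2095.271

N=3 nodes, M=3 members, R=3 reactions → 2N=6, M+R=6
member 0 (0-1): L=4.1678, (cx,cy)=(0.7978,0.6030)
member 1 (0-2): L=7.6000, (cx,cy)=(1.0000,0.0000)
member 2 (1-2): L=4.9589, (cx,cy)=(0.8621,-0.5068)
solve A·x = −loads:
  F[0-1] = -2095.2711 N (compression)
  F[0-2] = +4318.2303 N (tension)
  F[1-2] = -5009.0568 N (compression)
  Rx@0 = -2646.6700 N
  Ry@0 = +1263.3477 N
  Ry@2 = +2538.4123 N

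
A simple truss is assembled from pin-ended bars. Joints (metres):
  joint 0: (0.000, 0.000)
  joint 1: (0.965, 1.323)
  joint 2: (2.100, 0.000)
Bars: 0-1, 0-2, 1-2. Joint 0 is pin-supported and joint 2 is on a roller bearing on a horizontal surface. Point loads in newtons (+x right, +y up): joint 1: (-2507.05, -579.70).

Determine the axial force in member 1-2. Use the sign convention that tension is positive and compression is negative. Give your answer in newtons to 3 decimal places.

N=3 nodes, M=3 members, R=3 reactions → 2N=6, M+R=6
member 0 (0-1): L=1.6375, (cx,cy)=(0.5893,0.8079)
member 1 (0-2): L=2.1000, (cx,cy)=(1.0000,0.0000)
member 2 (1-2): L=1.7431, (cx,cy)=(0.6511,-0.7590)
solve A·x = −loads:
  F[0-1] = -2342.7608 N (compression)
  F[0-2] = -1126.4687 N (compression)
  F[1-2] = +1730.0423 N (tension)
  Rx@0 = +2507.0500 N
  Ry@0 = +1892.7555 N
  Ry@2 = -1313.0555 N

1730.042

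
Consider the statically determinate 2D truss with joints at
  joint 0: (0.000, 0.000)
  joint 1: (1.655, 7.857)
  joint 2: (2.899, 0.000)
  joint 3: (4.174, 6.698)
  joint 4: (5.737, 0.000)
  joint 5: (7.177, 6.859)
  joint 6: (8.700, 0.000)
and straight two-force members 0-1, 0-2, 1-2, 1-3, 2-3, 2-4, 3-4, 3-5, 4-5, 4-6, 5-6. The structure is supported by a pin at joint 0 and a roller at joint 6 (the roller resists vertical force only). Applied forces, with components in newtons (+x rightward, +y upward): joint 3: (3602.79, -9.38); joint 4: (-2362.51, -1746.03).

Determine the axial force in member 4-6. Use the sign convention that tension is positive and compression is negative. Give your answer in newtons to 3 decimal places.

N=7 nodes, M=11 members, R=3 reactions → 2N=14, M+R=14
member 0 (0-1): L=8.0294, (cx,cy)=(0.2061,0.9785)
member 1 (0-2): L=2.8990, (cx,cy)=(1.0000,0.0000)
member 2 (1-2): L=7.9549, (cx,cy)=(0.1564,-0.9877)
member 3 (1-3): L=2.7728, (cx,cy)=(0.9085,-0.4180)
member 4 (2-3): L=6.8183, (cx,cy)=(0.1870,0.9824)
member 5 (2-4): L=2.8380, (cx,cy)=(1.0000,0.0000)
member 6 (3-4): L=6.8779, (cx,cy)=(0.2272,-0.9738)
member 7 (3-5): L=3.0073, (cx,cy)=(0.9986,0.0535)
member 8 (4-5): L=7.0085, (cx,cy)=(0.2055,0.9787)
member 9 (4-6): L=2.9630, (cx,cy)=(1.0000,0.0000)
member 10 (5-6): L=7.0261, (cx,cy)=(0.2168,-0.9762)
solve A·x = −loads:
  F[0-1] = +2221.9112 N (tension)
  F[0-2] = +782.3059 N (tension)
  F[1-2] = -2604.3461 N (compression)
  F[1-3] = +952.4384 N (tension)
  F[2-3] = +2618.4931 N (tension)
  F[2-4] = -114.6191 N (compression)
  F[3-4] = -2336.7641 N (compression)
  F[3-5] = -1719.3316 N (compression)
  F[4-5] = +4109.3311 N (tension)
  F[4-6] = +872.5466 N (tension)
  F[5-6] = -4025.3172 N (compression)
  Rx@0 = -1240.2800 N
  Ry@0 = -2174.2008 N
  Ry@6 = +3929.6108 N

872.547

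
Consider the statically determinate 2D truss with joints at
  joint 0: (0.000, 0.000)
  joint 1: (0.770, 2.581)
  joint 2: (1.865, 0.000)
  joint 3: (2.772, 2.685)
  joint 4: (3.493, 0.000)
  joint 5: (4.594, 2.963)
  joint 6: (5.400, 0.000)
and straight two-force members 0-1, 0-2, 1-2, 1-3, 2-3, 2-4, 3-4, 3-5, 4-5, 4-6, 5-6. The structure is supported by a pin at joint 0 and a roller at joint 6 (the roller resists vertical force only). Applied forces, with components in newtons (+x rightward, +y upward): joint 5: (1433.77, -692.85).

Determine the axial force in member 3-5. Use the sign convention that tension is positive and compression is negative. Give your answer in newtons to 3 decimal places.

N=7 nodes, M=11 members, R=3 reactions → 2N=14, M+R=14
member 0 (0-1): L=2.6934, (cx,cy)=(0.2859,0.9583)
member 1 (0-2): L=1.8650, (cx,cy)=(1.0000,0.0000)
member 2 (1-2): L=2.8037, (cx,cy)=(0.3906,-0.9206)
member 3 (1-3): L=2.0047, (cx,cy)=(0.9987,0.0519)
member 4 (2-3): L=2.8341, (cx,cy)=(0.3200,0.9474)
member 5 (2-4): L=1.6280, (cx,cy)=(1.0000,0.0000)
member 6 (3-4): L=2.7801, (cx,cy)=(0.2593,-0.9658)
member 7 (3-5): L=1.8431, (cx,cy)=(0.9886,0.1508)
member 8 (4-5): L=3.1609, (cx,cy)=(0.3483,0.9374)
member 9 (4-6): L=1.9070, (cx,cy)=(1.0000,0.0000)
member 10 (5-6): L=3.0707, (cx,cy)=(0.2625,-0.9649)
solve A·x = −loads:
  F[0-1] = +713.0605 N (tension)
  F[0-2] = +1229.9182 N (tension)
  F[1-2] = -714.9907 N (compression)
  F[1-3] = +483.7493 N (tension)
  F[2-3] = +694.7445 N (tension)
  F[2-4] = +728.3289 N (tension)
  F[3-4] = -572.5979 N (compression)
  F[3-5] = +863.8223 N (tension)
  F[4-5] = +589.9508 N (tension)
  F[4-6] = +374.3427 N (tension)
  F[5-6] = -1426.1567 N (compression)
  Rx@0 = -1433.7700 N
  Ry@0 = -683.3006 N
  Ry@6 = +1376.1506 N

863.822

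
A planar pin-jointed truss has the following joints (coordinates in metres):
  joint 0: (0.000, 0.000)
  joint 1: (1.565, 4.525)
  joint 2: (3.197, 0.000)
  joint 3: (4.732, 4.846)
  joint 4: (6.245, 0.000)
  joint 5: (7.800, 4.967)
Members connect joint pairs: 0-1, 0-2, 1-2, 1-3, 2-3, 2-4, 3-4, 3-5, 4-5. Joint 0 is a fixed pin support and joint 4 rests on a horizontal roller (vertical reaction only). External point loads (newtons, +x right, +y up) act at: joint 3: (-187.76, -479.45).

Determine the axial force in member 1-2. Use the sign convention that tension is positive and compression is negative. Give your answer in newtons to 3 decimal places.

259.136

N=6 nodes, M=9 members, R=3 reactions → 2N=12, M+R=12
member 0 (0-1): L=4.7880, (cx,cy)=(0.3269,0.9451)
member 1 (0-2): L=3.1970, (cx,cy)=(1.0000,0.0000)
member 2 (1-2): L=4.8103, (cx,cy)=(0.3393,-0.9407)
member 3 (1-3): L=3.1832, (cx,cy)=(0.9949,0.1008)
member 4 (2-3): L=5.0833, (cx,cy)=(0.3020,0.9533)
member 5 (2-4): L=3.0480, (cx,cy)=(1.0000,0.0000)
member 6 (3-4): L=5.0767, (cx,cy)=(0.2980,-0.9546)
member 7 (3-5): L=3.0704, (cx,cy)=(0.9992,0.0394)
member 8 (4-5): L=5.2047, (cx,cy)=(0.2988,0.9543)
solve A·x = −loads:
  F[0-1] = -277.0753 N (compression)
  F[0-2] = -97.1953 N (compression)
  F[1-2] = +259.1355 N (tension)
  F[1-3] = -179.3964 N (compression)
  F[2-3] = -255.7026 N (compression)
  F[2-4] = +67.9363 N (tension)
  F[3-4] = -227.9525 N (compression)
  F[3-5] = -0.0000 N (compression)
  F[4-5] = -0.0000 N (compression)
  Rx@0 = +187.7600 N
  Ry@0 = +261.8563 N
  Ry@4 = +217.5937 N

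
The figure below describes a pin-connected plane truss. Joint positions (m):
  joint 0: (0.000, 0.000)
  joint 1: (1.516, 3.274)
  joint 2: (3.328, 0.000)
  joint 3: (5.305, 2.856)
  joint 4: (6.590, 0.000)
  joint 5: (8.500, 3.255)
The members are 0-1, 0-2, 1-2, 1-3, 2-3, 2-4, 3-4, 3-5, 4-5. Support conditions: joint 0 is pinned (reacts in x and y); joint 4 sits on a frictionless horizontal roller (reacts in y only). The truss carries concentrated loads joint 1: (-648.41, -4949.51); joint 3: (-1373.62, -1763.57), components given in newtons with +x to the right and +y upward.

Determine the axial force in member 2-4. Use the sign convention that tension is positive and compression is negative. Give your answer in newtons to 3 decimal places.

N=6 nodes, M=9 members, R=3 reactions → 2N=12, M+R=12
member 0 (0-1): L=3.6080, (cx,cy)=(0.4202,0.9074)
member 1 (0-2): L=3.3280, (cx,cy)=(1.0000,0.0000)
member 2 (1-2): L=3.7420, (cx,cy)=(0.4842,-0.8749)
member 3 (1-3): L=3.8120, (cx,cy)=(0.9940,-0.1097)
member 4 (2-3): L=3.4735, (cx,cy)=(0.5692,0.8222)
member 5 (2-4): L=3.2620, (cx,cy)=(1.0000,0.0000)
member 6 (3-4): L=3.1318, (cx,cy)=(0.4103,-0.9119)
member 7 (3-5): L=3.2198, (cx,cy)=(0.9923,0.1239)
member 8 (4-5): L=3.7740, (cx,cy)=(0.5061,0.8625)
solve A·x = −loads:
  F[0-1] = -5589.5998 N (compression)
  F[0-2] = +326.6234 N (tension)
  F[1-2] = +377.6956 N (tension)
  F[1-3] = -1894.5616 N (compression)
  F[2-3] = -401.9105 N (compression)
  F[2-4] = +738.2704 N (tension)
  F[3-4] = -1799.2922 N (compression)
  F[3-5] = -0.0000 N (compression)
  F[4-5] = +0.0000 N (tension)
  Rx@0 = +2022.0300 N
  Ry@0 = +5072.2237 N
  Ry@4 = +1640.8563 N

738.270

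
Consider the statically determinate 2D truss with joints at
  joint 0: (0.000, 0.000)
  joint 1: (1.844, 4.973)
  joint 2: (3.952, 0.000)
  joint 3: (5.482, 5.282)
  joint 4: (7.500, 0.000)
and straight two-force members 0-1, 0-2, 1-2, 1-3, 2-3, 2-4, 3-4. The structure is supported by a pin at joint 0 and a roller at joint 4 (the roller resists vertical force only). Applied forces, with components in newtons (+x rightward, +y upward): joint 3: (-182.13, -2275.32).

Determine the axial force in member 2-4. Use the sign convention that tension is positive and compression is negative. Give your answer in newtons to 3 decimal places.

586.389

N=5 nodes, M=7 members, R=3 reactions → 2N=10, M+R=10
member 0 (0-1): L=5.3039, (cx,cy)=(0.3477,0.9376)
member 1 (0-2): L=3.9520, (cx,cy)=(1.0000,0.0000)
member 2 (1-2): L=5.4013, (cx,cy)=(0.3903,-0.9207)
member 3 (1-3): L=3.6511, (cx,cy)=(0.9964,0.0846)
member 4 (2-3): L=5.4991, (cx,cy)=(0.2782,0.9605)
member 5 (2-4): L=3.5480, (cx,cy)=(1.0000,0.0000)
member 6 (3-4): L=5.6544, (cx,cy)=(0.3569,-0.9341)
solve A·x = −loads:
  F[0-1] = -789.7479 N (compression)
  F[0-2] = +92.4420 N (tension)
  F[1-2] = +751.8599 N (tension)
  F[1-3] = -570.0486 N (compression)
  F[2-3] = -720.6925 N (compression)
  F[2-4] = +586.3888 N (tension)
  F[3-4] = -1643.0408 N (compression)
  Rx@0 = +182.1300 N
  Ry@0 = +740.4809 N
  Ry@4 = +1534.8391 N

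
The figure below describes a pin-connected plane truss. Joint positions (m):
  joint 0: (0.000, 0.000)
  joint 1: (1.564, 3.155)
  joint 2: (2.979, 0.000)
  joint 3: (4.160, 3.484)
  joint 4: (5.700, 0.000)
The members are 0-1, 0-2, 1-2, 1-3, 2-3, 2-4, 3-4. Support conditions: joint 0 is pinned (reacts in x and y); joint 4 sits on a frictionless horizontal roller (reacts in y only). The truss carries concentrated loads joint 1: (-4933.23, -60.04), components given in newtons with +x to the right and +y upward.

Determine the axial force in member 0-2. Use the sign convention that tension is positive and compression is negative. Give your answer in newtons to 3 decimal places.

-3558.024

N=5 nodes, M=7 members, R=3 reactions → 2N=10, M+R=10
member 0 (0-1): L=3.5214, (cx,cy)=(0.4441,0.8960)
member 1 (0-2): L=2.9790, (cx,cy)=(1.0000,0.0000)
member 2 (1-2): L=3.4578, (cx,cy)=(0.4092,-0.9124)
member 3 (1-3): L=2.6168, (cx,cy)=(0.9921,0.1257)
member 4 (2-3): L=3.6787, (cx,cy)=(0.3210,0.9471)
member 5 (2-4): L=2.7210, (cx,cy)=(1.0000,0.0000)
member 6 (3-4): L=3.8092, (cx,cy)=(0.4043,-0.9146)
solve A·x = −loads:
  F[0-1] = -3096.3058 N (compression)
  F[0-2] = -3558.0244 N (compression)
  F[1-2] = +3282.2177 N (tension)
  F[1-3] = +2232.5848 N (tension)
  F[2-3] = -3162.1934 N (compression)
  F[2-4] = -1199.6936 N (compression)
  F[3-4] = +2967.4346 N (tension)
  Rx@0 = +4933.2300 N
  Ry@0 = +2774.1519 N
  Ry@4 = -2714.1119 N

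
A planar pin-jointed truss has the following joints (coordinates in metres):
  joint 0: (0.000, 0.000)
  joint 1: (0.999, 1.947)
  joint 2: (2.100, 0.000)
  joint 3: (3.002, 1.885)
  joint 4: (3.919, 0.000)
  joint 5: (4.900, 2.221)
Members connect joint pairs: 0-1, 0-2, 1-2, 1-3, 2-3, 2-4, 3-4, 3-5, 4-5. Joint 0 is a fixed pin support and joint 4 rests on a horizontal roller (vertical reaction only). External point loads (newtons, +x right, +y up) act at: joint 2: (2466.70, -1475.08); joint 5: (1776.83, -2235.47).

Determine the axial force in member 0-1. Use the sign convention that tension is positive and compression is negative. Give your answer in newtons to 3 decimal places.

N=6 nodes, M=9 members, R=3 reactions → 2N=12, M+R=12
member 0 (0-1): L=2.1883, (cx,cy)=(0.4565,0.8897)
member 1 (0-2): L=2.1000, (cx,cy)=(1.0000,0.0000)
member 2 (1-2): L=2.2367, (cx,cy)=(0.4922,-0.8705)
member 3 (1-3): L=2.0040, (cx,cy)=(0.9995,-0.0309)
member 4 (2-3): L=2.0897, (cx,cy)=(0.4316,0.9020)
member 5 (2-4): L=1.8190, (cx,cy)=(1.0000,0.0000)
member 6 (3-4): L=2.0962, (cx,cy)=(0.4375,-0.8992)
member 7 (3-5): L=1.9275, (cx,cy)=(0.9847,0.1743)
member 8 (4-5): L=2.4280, (cx,cy)=(0.4040,0.9147)
solve A·x = −loads:
  F[0-1] = +991.2131 N (tension)
  F[0-2] = +3791.0298 N (tension)
  F[1-2] = -1047.5660 N (compression)
  F[1-3] = +968.6115 N (tension)
  F[2-3] = +2646.1507 N (tension)
  F[2-4] = -333.5069 N (compression)
  F[3-4] = -2030.7425 N (compression)
  F[3-5] = +3045.3217 N (tension)
  F[4-5] = -3024.1541 N (compression)
  Rx@0 = -4243.5300 N
  Ry@0 = -881.8997 N
  Ry@4 = +4592.4497 N

991.213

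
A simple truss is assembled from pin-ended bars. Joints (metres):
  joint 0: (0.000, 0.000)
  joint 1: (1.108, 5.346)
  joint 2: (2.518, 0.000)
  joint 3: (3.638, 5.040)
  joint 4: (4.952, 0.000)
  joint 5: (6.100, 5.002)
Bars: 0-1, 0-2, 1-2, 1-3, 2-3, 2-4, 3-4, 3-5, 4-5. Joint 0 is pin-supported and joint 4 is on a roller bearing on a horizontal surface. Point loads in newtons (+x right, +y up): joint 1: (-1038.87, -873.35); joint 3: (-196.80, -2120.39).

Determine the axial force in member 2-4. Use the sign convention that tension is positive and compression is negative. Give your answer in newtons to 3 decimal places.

N=6 nodes, M=9 members, R=3 reactions → 2N=12, M+R=12
member 0 (0-1): L=5.4596, (cx,cy)=(0.2029,0.9792)
member 1 (0-2): L=2.5180, (cx,cy)=(1.0000,0.0000)
member 2 (1-2): L=5.5288, (cx,cy)=(0.2550,-0.9669)
member 3 (1-3): L=2.5484, (cx,cy)=(0.9928,-0.1201)
member 4 (2-3): L=5.1629, (cx,cy)=(0.2169,0.9762)
member 5 (2-4): L=2.4340, (cx,cy)=(1.0000,0.0000)
member 6 (3-4): L=5.2085, (cx,cy)=(0.2523,-0.9677)
member 7 (3-5): L=2.4623, (cx,cy)=(0.9999,-0.0154)
member 8 (4-5): L=5.1320, (cx,cy)=(0.2237,0.9747)
solve A·x = −loads:
  F[0-1] = -2616.8596 N (compression)
  F[0-2] = -704.5920 N (compression)
  F[1-2] = +1738.7633 N (tension)
  F[1-3] = +64.8287 N (tension)
  F[2-3] = -1722.2816 N (compression)
  F[2-4] = +112.4557 N (tension)
  F[3-4] = -445.7552 N (compression)
  F[3-5] = -0.0000 N (compression)
  F[4-5] = +0.0000 N (tension)
  Rx@0 = +1235.6700 N
  Ry@0 = +2562.4032 N
  Ry@4 = +431.3368 N

112.456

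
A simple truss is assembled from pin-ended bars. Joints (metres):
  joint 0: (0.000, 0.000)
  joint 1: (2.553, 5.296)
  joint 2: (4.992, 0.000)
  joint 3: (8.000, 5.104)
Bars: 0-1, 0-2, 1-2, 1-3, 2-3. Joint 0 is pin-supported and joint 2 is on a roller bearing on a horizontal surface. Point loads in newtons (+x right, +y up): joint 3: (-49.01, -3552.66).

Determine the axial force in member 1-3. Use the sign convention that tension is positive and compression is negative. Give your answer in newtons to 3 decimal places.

N=4 nodes, M=5 members, R=3 reactions → 2N=8, M+R=8
member 0 (0-1): L=5.8792, (cx,cy)=(0.4342,0.9008)
member 1 (0-2): L=4.9920, (cx,cy)=(1.0000,0.0000)
member 2 (1-2): L=5.8306, (cx,cy)=(0.4183,-0.9083)
member 3 (1-3): L=5.4504, (cx,cy)=(0.9994,-0.0352)
member 4 (2-3): L=5.9244, (cx,cy)=(0.5077,0.8615)
solve A·x = −loads:
  F[0-1] = +2320.8285 N (tension)
  F[0-2] = -1056.8067 N (compression)
  F[1-2] = -2379.3790 N (compression)
  F[1-3] = +2004.3530 N (tension)
  F[2-3] = -4041.7675 N (compression)
  Rx@0 = +49.0100 N
  Ry@0 = -2090.5958 N
  Ry@2 = +5643.2558 N

2004.353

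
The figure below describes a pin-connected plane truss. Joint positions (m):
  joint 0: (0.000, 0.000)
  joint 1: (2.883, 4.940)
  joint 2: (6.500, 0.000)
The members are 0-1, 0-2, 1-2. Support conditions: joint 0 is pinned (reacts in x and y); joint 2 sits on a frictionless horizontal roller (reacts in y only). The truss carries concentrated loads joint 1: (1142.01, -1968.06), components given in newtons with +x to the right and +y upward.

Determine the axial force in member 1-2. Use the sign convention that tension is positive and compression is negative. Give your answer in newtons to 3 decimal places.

-2157.583

N=3 nodes, M=3 members, R=3 reactions → 2N=6, M+R=6
member 0 (0-1): L=5.7197, (cx,cy)=(0.5040,0.8637)
member 1 (0-2): L=6.5000, (cx,cy)=(1.0000,0.0000)
member 2 (1-2): L=6.1226, (cx,cy)=(0.5908,-0.8068)
solve A·x = −loads:
  F[0-1] = -263.0868 N (compression)
  F[0-2] = +1274.6176 N (tension)
  F[1-2] = -2157.5835 N (compression)
  Rx@0 = -1142.0100 N
  Ry@0 = +227.2221 N
  Ry@2 = +1740.8379 N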